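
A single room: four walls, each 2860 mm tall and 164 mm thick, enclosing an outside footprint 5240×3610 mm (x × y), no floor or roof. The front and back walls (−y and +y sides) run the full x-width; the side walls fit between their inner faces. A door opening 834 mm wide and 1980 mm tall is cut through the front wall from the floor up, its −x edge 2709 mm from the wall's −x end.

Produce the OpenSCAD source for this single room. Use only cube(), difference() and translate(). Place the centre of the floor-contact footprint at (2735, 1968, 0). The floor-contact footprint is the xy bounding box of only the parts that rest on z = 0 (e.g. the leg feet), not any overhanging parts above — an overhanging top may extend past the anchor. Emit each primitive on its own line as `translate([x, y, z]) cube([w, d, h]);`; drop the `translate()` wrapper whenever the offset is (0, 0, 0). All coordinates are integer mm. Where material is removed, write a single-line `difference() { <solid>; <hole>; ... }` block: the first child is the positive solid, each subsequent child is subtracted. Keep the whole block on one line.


difference() { translate([115, 163, 0]) cube([5240, 164, 2860]); translate([2824, 163, 0]) cube([834, 164, 1980]); }
translate([115, 3609, 0]) cube([5240, 164, 2860]);
translate([115, 327, 0]) cube([164, 3282, 2860]);
translate([5191, 327, 0]) cube([164, 3282, 2860]);


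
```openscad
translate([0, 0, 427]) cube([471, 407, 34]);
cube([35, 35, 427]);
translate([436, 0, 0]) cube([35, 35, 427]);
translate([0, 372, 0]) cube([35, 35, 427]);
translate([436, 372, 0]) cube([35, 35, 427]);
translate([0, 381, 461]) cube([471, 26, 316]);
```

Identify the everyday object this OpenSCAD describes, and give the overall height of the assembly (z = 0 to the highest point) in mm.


A chair. The overall height is 777 mm.

A slab on four corner posts with a tall panel at the back — a chair. The seat slab sits at z = 427 with thickness 34, and the 316 mm backrest starts at the seat top, so the overall height is 427 + 34 + 316 = 777 mm.


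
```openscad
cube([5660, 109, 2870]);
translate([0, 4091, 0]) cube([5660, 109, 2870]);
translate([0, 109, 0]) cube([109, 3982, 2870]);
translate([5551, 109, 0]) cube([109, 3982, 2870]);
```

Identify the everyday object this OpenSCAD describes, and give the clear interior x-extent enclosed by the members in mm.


A house (or room) frame. The interior width is 5442 mm.

Four 2870 mm walls enclosing a rectangle with no floor or roof — a room or house frame. Outside width is 5660 mm and wall thickness is 109 mm, so the interior width is 5660 − 2 × 109 = 5442 mm.


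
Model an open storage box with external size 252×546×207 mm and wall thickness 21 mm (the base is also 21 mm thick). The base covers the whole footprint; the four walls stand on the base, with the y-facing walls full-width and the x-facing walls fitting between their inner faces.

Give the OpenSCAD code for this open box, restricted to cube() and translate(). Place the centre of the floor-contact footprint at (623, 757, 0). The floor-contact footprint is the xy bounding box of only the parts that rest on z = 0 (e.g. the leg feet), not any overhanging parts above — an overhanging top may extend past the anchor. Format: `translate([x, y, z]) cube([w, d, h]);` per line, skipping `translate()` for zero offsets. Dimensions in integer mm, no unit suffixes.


translate([497, 484, 0]) cube([252, 546, 21]);
translate([497, 484, 21]) cube([252, 21, 186]);
translate([497, 1009, 21]) cube([252, 21, 186]);
translate([497, 505, 21]) cube([21, 504, 186]);
translate([728, 505, 21]) cube([21, 504, 186]);


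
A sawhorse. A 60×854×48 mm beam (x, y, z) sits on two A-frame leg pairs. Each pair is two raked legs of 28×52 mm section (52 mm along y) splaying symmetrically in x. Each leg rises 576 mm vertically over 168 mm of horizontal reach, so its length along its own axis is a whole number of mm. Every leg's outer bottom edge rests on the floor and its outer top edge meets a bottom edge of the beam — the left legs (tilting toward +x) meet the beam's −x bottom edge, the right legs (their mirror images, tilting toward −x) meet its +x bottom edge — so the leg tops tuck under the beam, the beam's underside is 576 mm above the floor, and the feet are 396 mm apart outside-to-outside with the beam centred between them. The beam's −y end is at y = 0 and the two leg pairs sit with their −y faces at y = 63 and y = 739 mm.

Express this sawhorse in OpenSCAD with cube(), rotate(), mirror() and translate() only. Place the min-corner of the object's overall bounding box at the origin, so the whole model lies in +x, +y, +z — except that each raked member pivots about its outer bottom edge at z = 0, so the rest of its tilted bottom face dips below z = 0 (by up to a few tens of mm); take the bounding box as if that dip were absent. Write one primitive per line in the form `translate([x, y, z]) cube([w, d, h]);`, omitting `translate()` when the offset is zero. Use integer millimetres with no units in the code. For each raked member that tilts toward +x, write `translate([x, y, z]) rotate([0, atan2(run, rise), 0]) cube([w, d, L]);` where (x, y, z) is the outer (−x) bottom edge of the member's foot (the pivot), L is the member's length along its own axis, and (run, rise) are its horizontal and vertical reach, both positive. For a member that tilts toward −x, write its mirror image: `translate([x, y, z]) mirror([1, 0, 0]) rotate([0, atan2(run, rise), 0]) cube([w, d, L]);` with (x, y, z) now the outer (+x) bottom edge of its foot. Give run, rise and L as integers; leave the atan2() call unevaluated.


translate([168, 0, 576]) cube([60, 854, 48]);
translate([0, 63, 0]) rotate([0, atan2(168, 576), 0]) cube([28, 52, 600]);
translate([396, 63, 0]) mirror([1, 0, 0]) rotate([0, atan2(168, 576), 0]) cube([28, 52, 600]);
translate([0, 739, 0]) rotate([0, atan2(168, 576), 0]) cube([28, 52, 600]);
translate([396, 739, 0]) mirror([1, 0, 0]) rotate([0, atan2(168, 576), 0]) cube([28, 52, 600]);


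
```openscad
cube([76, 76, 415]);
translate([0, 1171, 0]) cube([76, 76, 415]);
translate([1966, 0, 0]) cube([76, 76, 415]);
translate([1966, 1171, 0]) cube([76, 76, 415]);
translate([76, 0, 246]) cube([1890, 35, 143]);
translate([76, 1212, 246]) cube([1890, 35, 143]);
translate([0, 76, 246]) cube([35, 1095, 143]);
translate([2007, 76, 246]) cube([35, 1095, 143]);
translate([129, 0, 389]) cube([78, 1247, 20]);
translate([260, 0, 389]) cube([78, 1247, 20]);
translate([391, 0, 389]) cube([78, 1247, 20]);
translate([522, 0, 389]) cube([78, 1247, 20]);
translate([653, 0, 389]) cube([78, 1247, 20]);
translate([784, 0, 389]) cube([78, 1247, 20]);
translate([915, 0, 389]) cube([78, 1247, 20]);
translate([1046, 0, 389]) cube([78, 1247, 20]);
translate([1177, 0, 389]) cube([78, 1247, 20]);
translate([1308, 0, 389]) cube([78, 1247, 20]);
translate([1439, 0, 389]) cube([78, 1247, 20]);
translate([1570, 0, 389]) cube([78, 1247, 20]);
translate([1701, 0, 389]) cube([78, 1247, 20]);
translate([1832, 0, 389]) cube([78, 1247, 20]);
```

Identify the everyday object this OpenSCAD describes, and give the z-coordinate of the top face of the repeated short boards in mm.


A bed frame. The slat-top height is 409 mm.

Four posts, four rails, and a row of slats — a bed frame. Slats sit on the rails at z = 246 + 143 = 389; with slat thickness 20, the top is 409 mm.


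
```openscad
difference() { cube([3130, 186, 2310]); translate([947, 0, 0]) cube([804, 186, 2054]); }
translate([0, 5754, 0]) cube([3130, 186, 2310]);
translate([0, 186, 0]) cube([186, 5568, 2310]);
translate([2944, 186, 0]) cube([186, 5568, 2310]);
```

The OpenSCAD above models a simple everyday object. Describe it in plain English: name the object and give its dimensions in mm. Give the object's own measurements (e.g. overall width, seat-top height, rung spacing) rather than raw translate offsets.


A single room: four walls, each 2310 mm tall and 186 mm thick, enclosing an outside footprint 3130×5940 mm (x × y), no floor or roof. The front and back walls (−y and +y sides) run the full x-width; the side walls fit between their inner faces. A door opening 804 mm wide and 2054 mm tall is cut through the front wall from the floor up, its −x edge 947 mm from the wall's −x end.


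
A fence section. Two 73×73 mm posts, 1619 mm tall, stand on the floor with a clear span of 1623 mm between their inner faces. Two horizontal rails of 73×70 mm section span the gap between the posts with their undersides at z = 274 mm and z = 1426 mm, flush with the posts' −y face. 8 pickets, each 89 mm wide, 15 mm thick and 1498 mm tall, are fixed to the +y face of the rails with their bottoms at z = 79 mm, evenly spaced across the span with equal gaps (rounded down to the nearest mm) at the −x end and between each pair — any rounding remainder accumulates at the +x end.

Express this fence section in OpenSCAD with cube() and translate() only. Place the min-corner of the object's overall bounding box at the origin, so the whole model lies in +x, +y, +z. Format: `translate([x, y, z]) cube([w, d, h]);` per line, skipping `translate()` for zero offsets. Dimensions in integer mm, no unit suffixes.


cube([73, 73, 1619]);
translate([1696, 0, 0]) cube([73, 73, 1619]);
translate([73, 0, 274]) cube([1623, 73, 70]);
translate([73, 0, 1426]) cube([1623, 73, 70]);
translate([174, 73, 79]) cube([89, 15, 1498]);
translate([364, 73, 79]) cube([89, 15, 1498]);
translate([554, 73, 79]) cube([89, 15, 1498]);
translate([744, 73, 79]) cube([89, 15, 1498]);
translate([934, 73, 79]) cube([89, 15, 1498]);
translate([1124, 73, 79]) cube([89, 15, 1498]);
translate([1314, 73, 79]) cube([89, 15, 1498]);
translate([1504, 73, 79]) cube([89, 15, 1498]);


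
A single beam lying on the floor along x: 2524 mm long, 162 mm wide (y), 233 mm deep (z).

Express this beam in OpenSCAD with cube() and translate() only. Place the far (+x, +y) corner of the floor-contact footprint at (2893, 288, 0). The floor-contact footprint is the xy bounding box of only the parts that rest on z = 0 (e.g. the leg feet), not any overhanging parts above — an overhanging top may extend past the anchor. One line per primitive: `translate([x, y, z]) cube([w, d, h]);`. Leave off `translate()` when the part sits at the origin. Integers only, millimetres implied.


translate([369, 126, 0]) cube([2524, 162, 233]);


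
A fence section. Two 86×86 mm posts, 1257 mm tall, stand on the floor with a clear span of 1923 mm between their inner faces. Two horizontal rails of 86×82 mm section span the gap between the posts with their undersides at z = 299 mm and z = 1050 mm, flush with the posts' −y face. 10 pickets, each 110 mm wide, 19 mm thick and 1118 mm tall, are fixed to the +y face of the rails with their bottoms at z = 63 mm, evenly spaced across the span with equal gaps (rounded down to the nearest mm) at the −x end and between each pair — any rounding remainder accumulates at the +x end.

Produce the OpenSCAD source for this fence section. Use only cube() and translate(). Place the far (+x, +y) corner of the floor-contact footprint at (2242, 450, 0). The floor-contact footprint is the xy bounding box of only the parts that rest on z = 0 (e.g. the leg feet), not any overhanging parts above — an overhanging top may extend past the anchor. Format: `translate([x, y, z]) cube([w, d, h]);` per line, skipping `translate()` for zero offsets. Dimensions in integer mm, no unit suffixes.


translate([147, 364, 0]) cube([86, 86, 1257]);
translate([2156, 364, 0]) cube([86, 86, 1257]);
translate([233, 364, 299]) cube([1923, 86, 82]);
translate([233, 364, 1050]) cube([1923, 86, 82]);
translate([307, 450, 63]) cube([110, 19, 1118]);
translate([491, 450, 63]) cube([110, 19, 1118]);
translate([675, 450, 63]) cube([110, 19, 1118]);
translate([859, 450, 63]) cube([110, 19, 1118]);
translate([1043, 450, 63]) cube([110, 19, 1118]);
translate([1227, 450, 63]) cube([110, 19, 1118]);
translate([1411, 450, 63]) cube([110, 19, 1118]);
translate([1595, 450, 63]) cube([110, 19, 1118]);
translate([1779, 450, 63]) cube([110, 19, 1118]);
translate([1963, 450, 63]) cube([110, 19, 1118]);


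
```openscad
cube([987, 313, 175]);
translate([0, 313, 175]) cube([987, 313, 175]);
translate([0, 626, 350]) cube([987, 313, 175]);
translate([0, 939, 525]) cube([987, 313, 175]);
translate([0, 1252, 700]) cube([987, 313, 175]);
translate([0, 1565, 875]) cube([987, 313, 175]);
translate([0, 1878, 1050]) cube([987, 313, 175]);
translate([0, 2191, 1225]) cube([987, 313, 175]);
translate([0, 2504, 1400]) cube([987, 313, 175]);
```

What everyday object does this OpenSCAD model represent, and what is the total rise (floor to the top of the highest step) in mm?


A staircase. The total rise is 1575 mm.

9 identical blocks, each offset up and back from the previous — a staircase. Each step is 175 mm tall and there are 9 of them, so the total rise is 9 × 175 = 1575 mm.


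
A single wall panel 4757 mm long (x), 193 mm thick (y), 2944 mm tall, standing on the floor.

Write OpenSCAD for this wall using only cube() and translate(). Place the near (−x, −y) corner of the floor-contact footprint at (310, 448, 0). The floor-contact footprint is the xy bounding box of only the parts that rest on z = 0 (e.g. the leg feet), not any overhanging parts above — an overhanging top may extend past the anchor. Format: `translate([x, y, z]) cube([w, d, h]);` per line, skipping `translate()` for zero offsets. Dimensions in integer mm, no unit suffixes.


translate([310, 448, 0]) cube([4757, 193, 2944]);


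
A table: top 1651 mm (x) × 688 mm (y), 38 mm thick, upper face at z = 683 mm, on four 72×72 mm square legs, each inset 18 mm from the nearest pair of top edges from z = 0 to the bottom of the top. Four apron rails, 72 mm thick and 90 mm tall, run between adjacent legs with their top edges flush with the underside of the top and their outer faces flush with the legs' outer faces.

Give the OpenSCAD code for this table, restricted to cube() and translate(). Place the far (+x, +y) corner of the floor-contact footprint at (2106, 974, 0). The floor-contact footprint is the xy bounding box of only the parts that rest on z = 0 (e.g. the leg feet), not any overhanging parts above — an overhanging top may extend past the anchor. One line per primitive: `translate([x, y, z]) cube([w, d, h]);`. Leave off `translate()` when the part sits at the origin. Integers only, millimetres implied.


translate([473, 304, 645]) cube([1651, 688, 38]);
translate([491, 322, 0]) cube([72, 72, 645]);
translate([2034, 322, 0]) cube([72, 72, 645]);
translate([491, 902, 0]) cube([72, 72, 645]);
translate([2034, 902, 0]) cube([72, 72, 645]);
translate([563, 322, 555]) cube([1471, 72, 90]);
translate([563, 902, 555]) cube([1471, 72, 90]);
translate([491, 394, 555]) cube([72, 508, 90]);
translate([2034, 394, 555]) cube([72, 508, 90]);


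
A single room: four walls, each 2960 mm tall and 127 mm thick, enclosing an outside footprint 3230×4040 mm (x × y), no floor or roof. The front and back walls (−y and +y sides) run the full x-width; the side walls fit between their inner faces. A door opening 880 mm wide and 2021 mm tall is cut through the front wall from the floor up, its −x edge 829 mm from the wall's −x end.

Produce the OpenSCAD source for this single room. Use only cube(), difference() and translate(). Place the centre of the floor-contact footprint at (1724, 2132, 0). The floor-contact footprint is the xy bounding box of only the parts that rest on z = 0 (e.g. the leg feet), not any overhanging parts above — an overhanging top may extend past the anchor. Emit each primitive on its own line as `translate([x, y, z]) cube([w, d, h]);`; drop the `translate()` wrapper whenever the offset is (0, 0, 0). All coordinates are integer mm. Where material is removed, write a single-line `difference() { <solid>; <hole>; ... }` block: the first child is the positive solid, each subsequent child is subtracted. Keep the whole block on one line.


difference() { translate([109, 112, 0]) cube([3230, 127, 2960]); translate([938, 112, 0]) cube([880, 127, 2021]); }
translate([109, 4025, 0]) cube([3230, 127, 2960]);
translate([109, 239, 0]) cube([127, 3786, 2960]);
translate([3212, 239, 0]) cube([127, 3786, 2960]);


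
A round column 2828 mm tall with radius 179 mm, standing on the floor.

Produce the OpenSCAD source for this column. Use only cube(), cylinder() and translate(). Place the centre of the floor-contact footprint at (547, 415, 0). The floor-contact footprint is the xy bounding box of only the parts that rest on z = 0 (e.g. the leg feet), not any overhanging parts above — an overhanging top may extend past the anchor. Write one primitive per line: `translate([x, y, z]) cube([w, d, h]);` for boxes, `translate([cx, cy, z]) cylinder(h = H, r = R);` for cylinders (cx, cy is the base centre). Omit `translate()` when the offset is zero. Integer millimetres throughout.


translate([547, 415, 0]) cylinder(h = 2828, r = 179);


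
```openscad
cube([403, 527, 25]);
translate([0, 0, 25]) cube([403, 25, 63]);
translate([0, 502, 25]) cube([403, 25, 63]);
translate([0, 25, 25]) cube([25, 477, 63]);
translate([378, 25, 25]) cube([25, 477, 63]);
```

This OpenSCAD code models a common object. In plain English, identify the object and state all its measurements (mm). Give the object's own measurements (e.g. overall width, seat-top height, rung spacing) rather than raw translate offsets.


An open-topped rectangular box: outside dimensions 403×527×88 mm, with a uniform wall and base thickness of 25 mm. The base is a full 403×527 slab on the floor; four walls sit on top of the base. The front and back walls (the −y and +y sides) span the full width; the two side walls fit between them.


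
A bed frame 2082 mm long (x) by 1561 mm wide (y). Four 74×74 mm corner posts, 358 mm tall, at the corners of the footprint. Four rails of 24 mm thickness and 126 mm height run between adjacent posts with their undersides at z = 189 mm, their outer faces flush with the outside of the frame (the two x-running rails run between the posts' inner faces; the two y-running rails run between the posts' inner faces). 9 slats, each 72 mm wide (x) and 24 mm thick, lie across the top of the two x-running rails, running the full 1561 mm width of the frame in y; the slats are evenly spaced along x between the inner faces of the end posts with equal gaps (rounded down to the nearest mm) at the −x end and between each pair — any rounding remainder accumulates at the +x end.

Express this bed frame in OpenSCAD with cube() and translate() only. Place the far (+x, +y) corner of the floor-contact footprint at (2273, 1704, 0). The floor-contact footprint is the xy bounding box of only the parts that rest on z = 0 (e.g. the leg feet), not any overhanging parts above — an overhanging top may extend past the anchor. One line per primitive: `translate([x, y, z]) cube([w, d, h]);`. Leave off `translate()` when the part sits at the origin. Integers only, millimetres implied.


// slat z = rail_z + rail_h = 189 + 126 = 315
// slat gap = ⌊(1934 − 9·72) / 10⌋ = 128
translate([191, 143, 0]) cube([74, 74, 358]);
translate([191, 1630, 0]) cube([74, 74, 358]);
translate([2199, 143, 0]) cube([74, 74, 358]);
translate([2199, 1630, 0]) cube([74, 74, 358]);
translate([265, 143, 189]) cube([1934, 24, 126]);
translate([265, 1680, 189]) cube([1934, 24, 126]);
translate([191, 217, 189]) cube([24, 1413, 126]);
translate([2249, 217, 189]) cube([24, 1413, 126]);
translate([393, 143, 315]) cube([72, 1561, 24]);
translate([593, 143, 315]) cube([72, 1561, 24]);
translate([793, 143, 315]) cube([72, 1561, 24]);
translate([993, 143, 315]) cube([72, 1561, 24]);
translate([1193, 143, 315]) cube([72, 1561, 24]);
translate([1393, 143, 315]) cube([72, 1561, 24]);
translate([1593, 143, 315]) cube([72, 1561, 24]);
translate([1793, 143, 315]) cube([72, 1561, 24]);
translate([1993, 143, 315]) cube([72, 1561, 24]);


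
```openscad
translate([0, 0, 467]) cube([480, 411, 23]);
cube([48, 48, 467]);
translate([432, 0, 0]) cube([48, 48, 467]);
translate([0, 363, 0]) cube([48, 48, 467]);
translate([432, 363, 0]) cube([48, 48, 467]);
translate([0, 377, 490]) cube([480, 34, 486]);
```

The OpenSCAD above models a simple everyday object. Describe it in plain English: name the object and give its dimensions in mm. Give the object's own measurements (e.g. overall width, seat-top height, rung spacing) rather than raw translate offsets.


A chair. The seat is a 480×411×23 mm slab with its top at z = 490 mm, on four 48×48 mm corner legs (flush with the seat edges, standing on z = 0). A flat backrest 34 mm thick, 486 mm tall, spans the full seat width and rises from the seat top along its +y edge, rear face flush with the rear of the seat.


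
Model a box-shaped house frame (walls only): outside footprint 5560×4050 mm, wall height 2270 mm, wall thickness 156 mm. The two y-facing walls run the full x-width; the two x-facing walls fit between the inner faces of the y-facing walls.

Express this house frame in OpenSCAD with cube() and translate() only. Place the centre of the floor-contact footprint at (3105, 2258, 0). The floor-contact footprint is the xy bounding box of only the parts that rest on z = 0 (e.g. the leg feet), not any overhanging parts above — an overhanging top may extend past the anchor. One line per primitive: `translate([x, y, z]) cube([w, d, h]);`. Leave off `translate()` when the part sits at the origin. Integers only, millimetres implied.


translate([325, 233, 0]) cube([5560, 156, 2270]);
translate([325, 4127, 0]) cube([5560, 156, 2270]);
translate([325, 389, 0]) cube([156, 3738, 2270]);
translate([5729, 389, 0]) cube([156, 3738, 2270]);


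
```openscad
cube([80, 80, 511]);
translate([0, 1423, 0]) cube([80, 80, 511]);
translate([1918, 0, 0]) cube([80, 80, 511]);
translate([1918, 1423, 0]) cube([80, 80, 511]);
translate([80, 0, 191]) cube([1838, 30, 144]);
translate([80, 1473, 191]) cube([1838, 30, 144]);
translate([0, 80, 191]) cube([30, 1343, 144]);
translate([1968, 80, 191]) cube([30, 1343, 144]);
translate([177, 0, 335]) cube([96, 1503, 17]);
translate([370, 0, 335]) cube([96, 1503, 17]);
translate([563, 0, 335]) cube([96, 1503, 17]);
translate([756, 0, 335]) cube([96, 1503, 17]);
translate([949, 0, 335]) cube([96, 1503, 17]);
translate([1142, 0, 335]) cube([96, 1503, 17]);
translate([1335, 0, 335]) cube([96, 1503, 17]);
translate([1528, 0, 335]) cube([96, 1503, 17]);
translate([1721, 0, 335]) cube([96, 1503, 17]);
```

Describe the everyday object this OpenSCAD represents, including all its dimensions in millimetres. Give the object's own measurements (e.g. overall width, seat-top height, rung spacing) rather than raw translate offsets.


A bed frame 1998 mm long (x) by 1503 mm wide (y). Four 80×80 mm corner posts, 511 mm tall, at the corners of the footprint. Four rails of 30 mm thickness and 144 mm height run between adjacent posts with their undersides at z = 191 mm, their outer faces flush with the outside of the frame (the two x-running rails run between the posts' inner faces; the two y-running rails run between the posts' inner faces). 9 slats, each 96 mm wide (x) and 17 mm thick, lie across the top of the two x-running rails, running the full 1503 mm width of the frame in y; along x they sit between the end posts with a 97 mm gap after the −x posts and between neighbouring slats, leaving 101 mm before the +x posts.


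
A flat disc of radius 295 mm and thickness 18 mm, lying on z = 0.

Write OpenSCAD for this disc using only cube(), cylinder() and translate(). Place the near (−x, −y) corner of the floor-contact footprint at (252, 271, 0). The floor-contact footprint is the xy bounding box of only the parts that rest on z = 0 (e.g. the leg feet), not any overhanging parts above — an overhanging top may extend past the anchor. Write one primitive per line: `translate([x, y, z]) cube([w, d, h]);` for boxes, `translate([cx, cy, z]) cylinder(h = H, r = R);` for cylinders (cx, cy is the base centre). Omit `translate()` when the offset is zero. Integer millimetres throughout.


translate([547, 566, 0]) cylinder(h = 18, r = 295);


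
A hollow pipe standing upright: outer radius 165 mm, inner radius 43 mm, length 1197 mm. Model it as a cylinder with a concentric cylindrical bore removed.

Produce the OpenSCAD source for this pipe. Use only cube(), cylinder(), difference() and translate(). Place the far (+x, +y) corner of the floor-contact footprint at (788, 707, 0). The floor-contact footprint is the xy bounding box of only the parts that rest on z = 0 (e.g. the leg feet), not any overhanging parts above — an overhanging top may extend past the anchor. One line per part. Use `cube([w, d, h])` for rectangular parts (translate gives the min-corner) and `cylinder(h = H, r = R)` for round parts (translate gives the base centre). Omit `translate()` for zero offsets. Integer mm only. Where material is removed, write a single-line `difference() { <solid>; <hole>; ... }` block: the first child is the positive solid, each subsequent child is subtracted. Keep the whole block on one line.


difference() { translate([623, 542, 0]) cylinder(h = 1197, r = 165); translate([623, 542, 0]) cylinder(h = 1197, r = 43); }


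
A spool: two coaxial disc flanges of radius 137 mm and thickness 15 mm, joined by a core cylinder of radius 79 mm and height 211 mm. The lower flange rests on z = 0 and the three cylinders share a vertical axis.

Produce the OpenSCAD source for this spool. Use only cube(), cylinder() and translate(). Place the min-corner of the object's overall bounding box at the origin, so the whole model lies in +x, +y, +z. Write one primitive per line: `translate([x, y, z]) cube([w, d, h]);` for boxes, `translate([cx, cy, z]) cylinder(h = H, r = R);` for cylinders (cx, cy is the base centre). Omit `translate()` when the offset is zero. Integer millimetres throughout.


translate([137, 137, 0]) cylinder(h = 15, r = 137);
translate([137, 137, 15]) cylinder(h = 211, r = 79);
translate([137, 137, 226]) cylinder(h = 15, r = 137);


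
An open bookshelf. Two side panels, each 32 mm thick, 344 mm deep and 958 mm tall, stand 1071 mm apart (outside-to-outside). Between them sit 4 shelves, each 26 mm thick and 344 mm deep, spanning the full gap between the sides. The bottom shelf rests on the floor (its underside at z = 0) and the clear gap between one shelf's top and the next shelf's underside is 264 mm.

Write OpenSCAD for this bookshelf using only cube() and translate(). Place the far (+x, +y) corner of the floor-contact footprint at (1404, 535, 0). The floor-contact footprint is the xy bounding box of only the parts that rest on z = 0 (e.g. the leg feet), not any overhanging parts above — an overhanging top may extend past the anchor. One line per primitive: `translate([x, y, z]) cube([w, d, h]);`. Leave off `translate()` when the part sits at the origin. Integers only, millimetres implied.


translate([333, 191, 0]) cube([32, 344, 958]);
translate([1372, 191, 0]) cube([32, 344, 958]);
translate([365, 191, 0]) cube([1007, 344, 26]);
translate([365, 191, 290]) cube([1007, 344, 26]);
translate([365, 191, 580]) cube([1007, 344, 26]);
translate([365, 191, 870]) cube([1007, 344, 26]);


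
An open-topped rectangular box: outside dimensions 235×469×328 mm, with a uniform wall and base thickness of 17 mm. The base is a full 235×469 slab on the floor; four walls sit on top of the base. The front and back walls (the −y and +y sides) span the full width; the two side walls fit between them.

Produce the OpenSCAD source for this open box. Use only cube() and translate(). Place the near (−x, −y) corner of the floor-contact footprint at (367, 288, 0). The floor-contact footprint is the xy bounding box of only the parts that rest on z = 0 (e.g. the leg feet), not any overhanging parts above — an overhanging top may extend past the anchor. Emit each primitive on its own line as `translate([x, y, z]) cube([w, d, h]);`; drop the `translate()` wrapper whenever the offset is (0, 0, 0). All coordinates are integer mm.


translate([367, 288, 0]) cube([235, 469, 17]);
translate([367, 288, 17]) cube([235, 17, 311]);
translate([367, 740, 17]) cube([235, 17, 311]);
translate([367, 305, 17]) cube([17, 435, 311]);
translate([585, 305, 17]) cube([17, 435, 311]);


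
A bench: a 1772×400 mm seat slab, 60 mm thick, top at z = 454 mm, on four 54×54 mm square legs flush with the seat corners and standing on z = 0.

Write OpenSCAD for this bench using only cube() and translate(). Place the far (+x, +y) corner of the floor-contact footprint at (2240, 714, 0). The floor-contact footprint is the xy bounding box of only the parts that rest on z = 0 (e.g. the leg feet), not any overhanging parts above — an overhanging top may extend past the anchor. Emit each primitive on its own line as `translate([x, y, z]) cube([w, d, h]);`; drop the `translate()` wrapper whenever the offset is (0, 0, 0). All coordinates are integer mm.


translate([468, 314, 394]) cube([1772, 400, 60]);
translate([468, 314, 0]) cube([54, 54, 394]);
translate([468, 660, 0]) cube([54, 54, 394]);
translate([2186, 314, 0]) cube([54, 54, 394]);
translate([2186, 660, 0]) cube([54, 54, 394]);


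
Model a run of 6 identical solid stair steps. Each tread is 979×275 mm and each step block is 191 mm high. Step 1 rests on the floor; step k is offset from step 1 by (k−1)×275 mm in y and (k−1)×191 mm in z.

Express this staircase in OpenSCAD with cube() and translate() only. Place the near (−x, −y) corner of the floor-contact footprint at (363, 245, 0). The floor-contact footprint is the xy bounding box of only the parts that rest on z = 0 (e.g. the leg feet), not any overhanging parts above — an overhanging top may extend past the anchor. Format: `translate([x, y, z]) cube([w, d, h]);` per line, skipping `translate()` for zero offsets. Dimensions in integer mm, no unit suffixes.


translate([363, 245, 0]) cube([979, 275, 191]);
translate([363, 520, 191]) cube([979, 275, 191]);
translate([363, 795, 382]) cube([979, 275, 191]);
translate([363, 1070, 573]) cube([979, 275, 191]);
translate([363, 1345, 764]) cube([979, 275, 191]);
translate([363, 1620, 955]) cube([979, 275, 191]);


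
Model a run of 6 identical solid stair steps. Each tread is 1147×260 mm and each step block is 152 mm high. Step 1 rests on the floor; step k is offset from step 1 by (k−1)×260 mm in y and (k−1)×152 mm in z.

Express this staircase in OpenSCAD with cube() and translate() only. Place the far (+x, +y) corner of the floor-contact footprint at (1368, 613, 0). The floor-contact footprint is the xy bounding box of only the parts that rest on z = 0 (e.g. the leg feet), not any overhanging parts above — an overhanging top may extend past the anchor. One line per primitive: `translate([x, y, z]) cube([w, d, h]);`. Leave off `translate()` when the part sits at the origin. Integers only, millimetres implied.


translate([221, 353, 0]) cube([1147, 260, 152]);
translate([221, 613, 152]) cube([1147, 260, 152]);
translate([221, 873, 304]) cube([1147, 260, 152]);
translate([221, 1133, 456]) cube([1147, 260, 152]);
translate([221, 1393, 608]) cube([1147, 260, 152]);
translate([221, 1653, 760]) cube([1147, 260, 152]);


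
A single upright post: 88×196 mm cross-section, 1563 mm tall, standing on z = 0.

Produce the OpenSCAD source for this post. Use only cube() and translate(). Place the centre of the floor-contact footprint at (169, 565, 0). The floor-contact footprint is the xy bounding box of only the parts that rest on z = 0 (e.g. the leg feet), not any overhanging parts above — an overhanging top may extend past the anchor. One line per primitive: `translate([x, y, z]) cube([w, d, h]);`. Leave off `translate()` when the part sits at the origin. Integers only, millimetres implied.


translate([125, 467, 0]) cube([88, 196, 1563]);


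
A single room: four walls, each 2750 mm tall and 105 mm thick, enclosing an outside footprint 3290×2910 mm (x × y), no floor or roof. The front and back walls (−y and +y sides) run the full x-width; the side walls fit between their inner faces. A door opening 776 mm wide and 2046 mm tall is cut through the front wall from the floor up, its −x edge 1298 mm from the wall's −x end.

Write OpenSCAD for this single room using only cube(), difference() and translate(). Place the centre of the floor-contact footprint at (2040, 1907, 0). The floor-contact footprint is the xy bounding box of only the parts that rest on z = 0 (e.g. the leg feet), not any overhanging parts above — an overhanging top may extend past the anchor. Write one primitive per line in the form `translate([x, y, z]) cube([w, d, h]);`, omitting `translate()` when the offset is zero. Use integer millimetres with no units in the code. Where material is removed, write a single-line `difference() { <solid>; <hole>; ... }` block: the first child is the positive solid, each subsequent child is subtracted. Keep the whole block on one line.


difference() { translate([395, 452, 0]) cube([3290, 105, 2750]); translate([1693, 452, 0]) cube([776, 105, 2046]); }
translate([395, 3257, 0]) cube([3290, 105, 2750]);
translate([395, 557, 0]) cube([105, 2700, 2750]);
translate([3580, 557, 0]) cube([105, 2700, 2750]);


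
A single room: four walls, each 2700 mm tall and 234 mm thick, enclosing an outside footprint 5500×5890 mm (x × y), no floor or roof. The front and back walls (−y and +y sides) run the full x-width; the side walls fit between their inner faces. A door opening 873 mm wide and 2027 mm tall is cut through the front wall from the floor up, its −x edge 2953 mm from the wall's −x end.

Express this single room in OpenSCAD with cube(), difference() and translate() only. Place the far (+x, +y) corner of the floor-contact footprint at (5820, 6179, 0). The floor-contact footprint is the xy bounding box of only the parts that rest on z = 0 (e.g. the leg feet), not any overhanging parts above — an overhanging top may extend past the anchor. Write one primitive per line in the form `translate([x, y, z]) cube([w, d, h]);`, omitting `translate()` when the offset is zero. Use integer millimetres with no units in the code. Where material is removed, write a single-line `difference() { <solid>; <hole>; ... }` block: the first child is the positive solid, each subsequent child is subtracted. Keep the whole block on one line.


difference() { translate([320, 289, 0]) cube([5500, 234, 2700]); translate([3273, 289, 0]) cube([873, 234, 2027]); }
translate([320, 5945, 0]) cube([5500, 234, 2700]);
translate([320, 523, 0]) cube([234, 5422, 2700]);
translate([5586, 523, 0]) cube([234, 5422, 2700]);


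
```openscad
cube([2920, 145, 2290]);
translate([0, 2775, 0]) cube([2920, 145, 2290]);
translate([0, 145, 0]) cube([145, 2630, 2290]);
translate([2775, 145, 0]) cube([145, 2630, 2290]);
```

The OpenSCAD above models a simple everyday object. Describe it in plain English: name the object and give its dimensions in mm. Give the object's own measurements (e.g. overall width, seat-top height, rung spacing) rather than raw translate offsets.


The wall frame of a small rectangular building: four walls, each 2290 mm tall and 145 mm thick, enclosing a footprint 2920 mm (x) by 2920 mm (y) outside-to-outside, with no floor or roof. The front and back walls (the −y and +y sides) span the full width; the two side walls fit between them.


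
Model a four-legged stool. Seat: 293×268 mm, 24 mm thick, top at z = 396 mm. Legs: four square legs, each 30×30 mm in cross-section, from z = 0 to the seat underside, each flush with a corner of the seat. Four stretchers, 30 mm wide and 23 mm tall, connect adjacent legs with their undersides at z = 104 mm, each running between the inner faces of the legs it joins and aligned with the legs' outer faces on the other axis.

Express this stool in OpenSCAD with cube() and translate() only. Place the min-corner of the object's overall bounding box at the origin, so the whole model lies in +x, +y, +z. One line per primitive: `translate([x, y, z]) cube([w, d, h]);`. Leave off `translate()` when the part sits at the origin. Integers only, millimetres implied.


// leg_h = 396 - 24 = 372
// stretcher span = 293 - 2*30 = 233
translate([0, 0, 372]) cube([293, 268, 24]);
cube([30, 30, 372]);
translate([263, 0, 0]) cube([30, 30, 372]);
translate([0, 238, 0]) cube([30, 30, 372]);
translate([263, 238, 0]) cube([30, 30, 372]);
translate([30, 0, 104]) cube([233, 30, 23]);
translate([30, 238, 104]) cube([233, 30, 23]);
translate([0, 30, 104]) cube([30, 208, 23]);
translate([263, 30, 104]) cube([30, 208, 23]);


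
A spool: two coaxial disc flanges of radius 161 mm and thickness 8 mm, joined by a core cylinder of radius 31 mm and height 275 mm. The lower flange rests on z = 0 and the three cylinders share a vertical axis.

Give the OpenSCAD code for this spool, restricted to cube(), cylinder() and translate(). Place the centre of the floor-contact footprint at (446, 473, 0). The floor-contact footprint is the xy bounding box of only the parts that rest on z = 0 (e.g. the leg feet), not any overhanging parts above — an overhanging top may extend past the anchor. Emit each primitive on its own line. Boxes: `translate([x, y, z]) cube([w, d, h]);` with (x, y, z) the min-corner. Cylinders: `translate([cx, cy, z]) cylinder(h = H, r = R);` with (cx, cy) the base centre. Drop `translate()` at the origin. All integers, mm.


translate([446, 473, 0]) cylinder(h = 8, r = 161);
translate([446, 473, 8]) cylinder(h = 275, r = 31);
translate([446, 473, 283]) cylinder(h = 8, r = 161);


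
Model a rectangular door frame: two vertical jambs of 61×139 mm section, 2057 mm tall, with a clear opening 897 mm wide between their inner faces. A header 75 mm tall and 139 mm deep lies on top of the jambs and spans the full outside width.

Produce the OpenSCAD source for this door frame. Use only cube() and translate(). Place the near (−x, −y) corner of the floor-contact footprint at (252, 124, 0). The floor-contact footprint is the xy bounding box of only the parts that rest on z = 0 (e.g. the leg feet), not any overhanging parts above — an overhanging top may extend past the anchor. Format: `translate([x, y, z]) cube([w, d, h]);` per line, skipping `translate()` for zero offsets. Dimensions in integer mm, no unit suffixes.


translate([252, 124, 0]) cube([61, 139, 2057]);
translate([1210, 124, 0]) cube([61, 139, 2057]);
translate([252, 124, 2057]) cube([1019, 139, 75]);


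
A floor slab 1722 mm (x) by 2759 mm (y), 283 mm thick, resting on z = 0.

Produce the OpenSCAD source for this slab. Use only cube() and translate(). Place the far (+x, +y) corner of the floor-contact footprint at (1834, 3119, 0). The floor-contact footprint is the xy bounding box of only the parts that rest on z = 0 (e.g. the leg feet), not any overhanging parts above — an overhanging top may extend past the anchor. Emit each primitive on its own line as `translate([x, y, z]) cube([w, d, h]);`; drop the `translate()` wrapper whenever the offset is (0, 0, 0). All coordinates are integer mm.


translate([112, 360, 0]) cube([1722, 2759, 283]);


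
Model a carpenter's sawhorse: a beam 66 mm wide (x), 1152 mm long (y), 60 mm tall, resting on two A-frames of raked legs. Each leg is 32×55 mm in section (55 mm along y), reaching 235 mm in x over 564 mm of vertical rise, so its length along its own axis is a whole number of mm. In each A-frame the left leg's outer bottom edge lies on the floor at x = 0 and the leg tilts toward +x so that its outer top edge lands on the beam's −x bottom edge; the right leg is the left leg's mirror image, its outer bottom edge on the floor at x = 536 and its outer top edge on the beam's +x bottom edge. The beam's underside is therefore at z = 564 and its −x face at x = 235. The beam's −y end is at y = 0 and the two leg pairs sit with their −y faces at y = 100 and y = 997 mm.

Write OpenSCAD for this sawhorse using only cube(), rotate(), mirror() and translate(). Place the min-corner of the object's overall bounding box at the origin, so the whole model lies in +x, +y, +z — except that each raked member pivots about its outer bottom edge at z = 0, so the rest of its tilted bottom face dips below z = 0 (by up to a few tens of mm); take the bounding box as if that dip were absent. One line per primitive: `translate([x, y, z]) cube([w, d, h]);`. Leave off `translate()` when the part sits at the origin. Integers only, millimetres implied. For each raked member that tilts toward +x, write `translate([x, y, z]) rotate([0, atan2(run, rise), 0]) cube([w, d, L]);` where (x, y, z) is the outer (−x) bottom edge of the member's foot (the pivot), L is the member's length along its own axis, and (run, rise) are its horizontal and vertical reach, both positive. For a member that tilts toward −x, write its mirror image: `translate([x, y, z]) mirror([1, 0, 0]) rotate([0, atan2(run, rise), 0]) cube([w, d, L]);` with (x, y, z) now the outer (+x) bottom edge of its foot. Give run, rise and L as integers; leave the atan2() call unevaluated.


translate([235, 0, 564]) cube([66, 1152, 60]);
translate([0, 100, 0]) rotate([0, atan2(235, 564), 0]) cube([32, 55, 611]);
translate([536, 100, 0]) mirror([1, 0, 0]) rotate([0, atan2(235, 564), 0]) cube([32, 55, 611]);
translate([0, 997, 0]) rotate([0, atan2(235, 564), 0]) cube([32, 55, 611]);
translate([536, 997, 0]) mirror([1, 0, 0]) rotate([0, atan2(235, 564), 0]) cube([32, 55, 611]);
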